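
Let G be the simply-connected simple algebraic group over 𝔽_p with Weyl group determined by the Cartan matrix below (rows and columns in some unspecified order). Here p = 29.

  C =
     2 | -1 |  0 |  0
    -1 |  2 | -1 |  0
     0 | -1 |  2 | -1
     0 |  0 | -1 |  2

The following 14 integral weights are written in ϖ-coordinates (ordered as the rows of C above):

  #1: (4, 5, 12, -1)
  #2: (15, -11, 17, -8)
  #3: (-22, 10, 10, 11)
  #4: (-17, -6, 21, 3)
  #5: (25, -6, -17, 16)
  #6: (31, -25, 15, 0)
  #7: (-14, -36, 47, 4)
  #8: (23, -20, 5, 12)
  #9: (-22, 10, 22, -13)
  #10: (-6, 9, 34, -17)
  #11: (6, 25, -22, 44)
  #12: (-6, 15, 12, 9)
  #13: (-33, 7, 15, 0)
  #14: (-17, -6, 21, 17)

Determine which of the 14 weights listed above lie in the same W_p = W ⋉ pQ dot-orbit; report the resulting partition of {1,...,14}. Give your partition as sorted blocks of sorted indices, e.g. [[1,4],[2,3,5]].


Dynkin diagram of C (from the 6 off-diagonal −1 entries): A_4.

λ_j+ρ reflected into Ā_29 (⟨·,θ^∨⟩≤29); 4-tuples as given:

    λ_1+ρ ↦ (5, 6, 13, 0)
    λ_2+ρ ↦ (6, 10, 1, 7)
    λ_3+ρ ↦ (6, 10, 1, 7)
    λ_4+ρ ↦ (5, 16, 1, 4)
    λ_5+ρ ↦ (5, 16, 1, 4)
    λ_6+ρ ↦ (5, 16, 1, 4)
    λ_7+ρ ↦ (5, 6, 13, 0)
    λ_8+ρ ↦ (5, 6, 13, 0)
    λ_9+ρ ↦ (6, 10, 1, 7)
    λ_10+ρ ↦ (5, 6, 13, 0)
    λ_11+ρ ↦ (5, 16, 1, 4)
    λ_12+ρ ↦ (5, 6, 13, 0)
    λ_13+ρ ↦ (5, 16, 1, 4)
    λ_14+ρ ↦ (6, 10, 1, 7)

Partition of {1..14} into 3 W_29-dot-orbits:

[[1, 7, 8, 10, 12], [2, 3, 9, 14], [4, 5, 6, 11, 13]]


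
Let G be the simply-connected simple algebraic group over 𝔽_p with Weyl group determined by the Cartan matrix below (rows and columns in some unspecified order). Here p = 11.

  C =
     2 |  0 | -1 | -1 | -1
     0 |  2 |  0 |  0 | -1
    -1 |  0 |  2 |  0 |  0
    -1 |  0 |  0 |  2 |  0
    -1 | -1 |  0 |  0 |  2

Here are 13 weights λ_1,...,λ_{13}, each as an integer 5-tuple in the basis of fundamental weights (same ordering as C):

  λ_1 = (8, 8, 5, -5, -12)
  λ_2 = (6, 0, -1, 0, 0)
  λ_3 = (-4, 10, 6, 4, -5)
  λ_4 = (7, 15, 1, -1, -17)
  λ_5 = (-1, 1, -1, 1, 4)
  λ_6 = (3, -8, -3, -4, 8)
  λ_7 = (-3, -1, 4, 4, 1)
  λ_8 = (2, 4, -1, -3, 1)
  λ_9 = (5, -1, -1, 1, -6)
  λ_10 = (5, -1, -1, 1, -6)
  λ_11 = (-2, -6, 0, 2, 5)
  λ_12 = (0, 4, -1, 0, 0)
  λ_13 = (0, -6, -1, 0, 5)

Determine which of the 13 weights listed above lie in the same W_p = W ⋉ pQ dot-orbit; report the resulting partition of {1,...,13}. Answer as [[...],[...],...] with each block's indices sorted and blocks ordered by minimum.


Dynkin diagram of C (from the 8 off-diagonal −1 entries): D_5.

Ā_11 reps of the 13 weights (D_5, coords as presented):

  λ_1+ρ ↦ (0, 2, 0, 2, 2);  λ_2+ρ ↦ (1, 5, 0, 1, 1);  λ_3+ρ ↦ (0, 2, 0, 2, 2);  λ_4+ρ ↦ (1, 5, 0, 2, 0);  λ_5+ρ ↦ (0, 2, 0, 2, 2);  λ_6+ρ ↦ (1, 5, 0, 1, 1);  λ_7+ρ ↦ (2, 0, 3, 3, 0);  λ_8+ρ ↦ (1, 5, 0, 2, 0);  λ_9+ρ ↦ (1, 5, 0, 2, 0);  λ_10+ρ ↦ (1, 5, 0, 2, 0);  λ_11+ρ ↦ (1, 5, 0, 2, 0);  λ_12+ρ ↦ (1, 5, 0, 1, 1);  λ_13+ρ ↦ (1, 5, 0, 1, 1)

Grouping the 13 weights by Ā_11-representative: 4 linkage classes.

[[1, 3, 5], [2, 6, 12, 13], [4, 8, 9, 10, 11], [7]]


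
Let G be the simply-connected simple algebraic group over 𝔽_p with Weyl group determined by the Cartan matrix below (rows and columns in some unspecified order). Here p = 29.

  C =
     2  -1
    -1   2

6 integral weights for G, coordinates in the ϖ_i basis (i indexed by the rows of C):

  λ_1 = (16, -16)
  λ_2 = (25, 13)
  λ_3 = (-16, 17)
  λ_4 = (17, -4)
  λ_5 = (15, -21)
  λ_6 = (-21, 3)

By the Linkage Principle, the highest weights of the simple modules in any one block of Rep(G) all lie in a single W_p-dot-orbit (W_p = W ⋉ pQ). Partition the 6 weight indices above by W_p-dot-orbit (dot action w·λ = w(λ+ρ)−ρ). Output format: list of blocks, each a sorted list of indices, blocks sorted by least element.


Type A_2, rank 2, |W|=6; reorder rows/cols to standard.

Each λ_j+ρ reduced to Ā_29; 2-tuples below use C's row order:

    1: (2, 15)
    2: (15, 3)
    3: (15, 3)
    4: (15, 3)
    5: (4, 16)
    6: (4, 16)

Partition of {1..6} into 3 W_29-dot-orbits:

[[1], [2, 3, 4], [5, 6]]


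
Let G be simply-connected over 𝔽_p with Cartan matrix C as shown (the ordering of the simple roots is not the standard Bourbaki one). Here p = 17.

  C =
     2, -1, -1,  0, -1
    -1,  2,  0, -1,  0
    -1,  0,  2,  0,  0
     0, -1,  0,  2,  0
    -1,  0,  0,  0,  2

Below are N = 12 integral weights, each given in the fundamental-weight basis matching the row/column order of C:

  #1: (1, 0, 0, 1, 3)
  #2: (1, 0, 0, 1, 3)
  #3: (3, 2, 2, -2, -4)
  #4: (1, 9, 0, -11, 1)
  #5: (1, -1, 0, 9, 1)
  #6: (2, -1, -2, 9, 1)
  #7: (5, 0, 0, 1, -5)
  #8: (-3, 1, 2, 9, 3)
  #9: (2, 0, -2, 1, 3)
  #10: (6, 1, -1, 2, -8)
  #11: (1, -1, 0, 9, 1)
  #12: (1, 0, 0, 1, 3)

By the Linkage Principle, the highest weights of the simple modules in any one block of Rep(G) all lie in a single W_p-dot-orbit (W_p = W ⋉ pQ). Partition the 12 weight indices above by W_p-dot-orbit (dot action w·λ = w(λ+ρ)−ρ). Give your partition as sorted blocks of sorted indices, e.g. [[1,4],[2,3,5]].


Type D_5, rank 5, |W|=1920; reorder rows/cols to standard.

Folding the 12 weights λ_j+ρ into Ā_17 (reps in the given 5-coord order):

  λ_1+ρ ↦ (2, 1, 1, 2, 4) · λ_2+ρ ↦ (2, 1, 1, 2, 4) · λ_3+ρ ↦ (1, 2, 3, 1, 3) · λ_4+ρ ↦ (2, 0, 1, 10, 2) · λ_5+ρ ↦ (2, 0, 1, 10, 2) · λ_6+ρ ↦ (2, 0, 1, 10, 2) · λ_7+ρ ↦ (2, 1, 1, 2, 4) · λ_8+ρ ↦ (2, 0, 1, 10, 2) · λ_9+ρ ↦ (2, 1, 1, 2, 4) · λ_10+ρ ↦ (0, 2, 0, 3, 7) · λ_11+ρ ↦ (2, 0, 1, 10, 2) · λ_12+ρ ↦ (2, 1, 1, 2, 4)

Partition of {1..12} into 4 W_17-dot-orbits:

[[1, 2, 7, 9, 12], [3], [4, 5, 6, 8, 11], [10]]


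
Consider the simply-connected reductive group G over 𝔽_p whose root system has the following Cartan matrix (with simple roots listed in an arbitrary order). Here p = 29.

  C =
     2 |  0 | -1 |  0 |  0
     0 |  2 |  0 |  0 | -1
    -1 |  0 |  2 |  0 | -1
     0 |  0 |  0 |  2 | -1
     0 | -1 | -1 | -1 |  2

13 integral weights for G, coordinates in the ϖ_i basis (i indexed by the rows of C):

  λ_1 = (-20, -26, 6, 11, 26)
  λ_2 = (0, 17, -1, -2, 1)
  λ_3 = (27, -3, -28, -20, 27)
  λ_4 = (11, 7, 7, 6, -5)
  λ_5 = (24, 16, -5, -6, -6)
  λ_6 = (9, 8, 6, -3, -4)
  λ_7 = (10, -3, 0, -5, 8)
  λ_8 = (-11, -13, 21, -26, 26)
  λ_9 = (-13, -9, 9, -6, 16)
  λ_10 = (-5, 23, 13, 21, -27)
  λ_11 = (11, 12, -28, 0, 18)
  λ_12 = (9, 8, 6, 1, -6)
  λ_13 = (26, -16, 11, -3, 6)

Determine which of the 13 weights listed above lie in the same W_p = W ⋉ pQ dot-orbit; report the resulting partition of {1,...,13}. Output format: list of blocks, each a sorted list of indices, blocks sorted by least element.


C ↔ D_5 under row/col permutation; |W(D_5)| = 1920.

Alcove-folded reps (p=29, 13 weights, presented ϖ-order):

  λ_1+ρ ↦ (10, 8, 0, 5, 2)
  λ_2+ρ ↦ (1, 18, 0, 1, 1)
  λ_3+ρ ↦ (1, 18, 0, 1, 1)
  λ_4+ρ ↦ (10, 4, 2, 3, 2)
  λ_5+ρ ↦ (11, 2, 1, 4, 3)
  λ_6+ρ ↦ (10, 4, 2, 3, 2)
  λ_7+ρ ↦ (11, 2, 1, 4, 3)
  λ_8+ρ ↦ (10, 8, 0, 5, 2)
  λ_9+ρ ↦ (10, 8, 0, 5, 2)
  λ_10+ρ ↦ (11, 2, 1, 4, 3)
  λ_11+ρ ↦ (11, 2, 1, 4, 3)
  λ_12+ρ ↦ (10, 4, 2, 3, 2)
  λ_13+ρ ↦ (10, 8, 0, 5, 2)

4 distinct reps among the 13 weights ⇒ 4 W_29-linkage classes:

[[1, 8, 9, 13], [2, 3], [4, 6, 12], [5, 7, 10, 11]]


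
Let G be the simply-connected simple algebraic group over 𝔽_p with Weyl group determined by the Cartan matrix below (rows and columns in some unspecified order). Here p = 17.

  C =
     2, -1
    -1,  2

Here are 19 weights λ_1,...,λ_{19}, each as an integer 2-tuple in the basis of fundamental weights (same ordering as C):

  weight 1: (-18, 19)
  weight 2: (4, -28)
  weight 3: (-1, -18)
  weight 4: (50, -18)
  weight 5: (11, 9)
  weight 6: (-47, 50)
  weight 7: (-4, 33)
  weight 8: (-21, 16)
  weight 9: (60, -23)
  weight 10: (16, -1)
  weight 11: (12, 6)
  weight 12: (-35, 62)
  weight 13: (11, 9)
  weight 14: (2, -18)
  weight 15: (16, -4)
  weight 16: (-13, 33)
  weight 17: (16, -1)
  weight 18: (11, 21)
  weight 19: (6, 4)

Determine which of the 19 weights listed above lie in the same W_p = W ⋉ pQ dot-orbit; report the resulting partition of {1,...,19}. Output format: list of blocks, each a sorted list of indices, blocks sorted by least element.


Root system A_2: the 2×2 matrix C matches after relabeling.

λ_j+ρ reflected into Ā_17 (⟨·,θ^∨⟩≤17); 2-tuples as given:

  [1] (14, 0);  [2] (7, 5);  [3] (17, 0);  [4] (17, 0);  [5] (7, 5);  [6] (5, 0);  [7] (14, 0);  [8] (14, 0);  [9] (7, 5);  [10] (17, 0);  [11] (10, 4);  [12] (5, 0);  [13] (7, 5);  [14] (14, 3);  [15] (14, 3);  [16] (5, 0);  [17] (17, 0);  [18] (5, 0);  [19] (7, 5)

Linkage partition of the 19 weights (6 classes, p=17):

[[1, 7, 8], [2, 5, 9, 13, 19], [3, 4, 10, 17], [6, 12, 16, 18], [11], [14, 15]]


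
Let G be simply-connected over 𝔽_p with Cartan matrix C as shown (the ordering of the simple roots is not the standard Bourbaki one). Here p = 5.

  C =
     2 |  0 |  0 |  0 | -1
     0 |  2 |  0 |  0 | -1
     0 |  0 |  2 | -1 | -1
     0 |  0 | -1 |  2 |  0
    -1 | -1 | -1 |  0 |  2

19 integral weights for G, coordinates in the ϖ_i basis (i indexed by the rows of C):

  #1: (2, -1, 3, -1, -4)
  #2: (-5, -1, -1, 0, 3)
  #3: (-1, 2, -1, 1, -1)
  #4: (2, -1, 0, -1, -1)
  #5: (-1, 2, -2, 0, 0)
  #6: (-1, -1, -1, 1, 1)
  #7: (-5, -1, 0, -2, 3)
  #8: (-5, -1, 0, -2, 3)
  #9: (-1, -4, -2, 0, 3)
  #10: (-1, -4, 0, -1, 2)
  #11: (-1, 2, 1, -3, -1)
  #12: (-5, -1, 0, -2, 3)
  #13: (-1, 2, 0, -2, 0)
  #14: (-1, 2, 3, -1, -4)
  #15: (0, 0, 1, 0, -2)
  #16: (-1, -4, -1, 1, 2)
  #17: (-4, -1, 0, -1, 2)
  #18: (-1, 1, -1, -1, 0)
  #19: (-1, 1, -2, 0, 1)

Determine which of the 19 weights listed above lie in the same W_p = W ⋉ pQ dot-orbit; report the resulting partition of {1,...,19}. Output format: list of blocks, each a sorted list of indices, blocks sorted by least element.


Dynkin diagram of C (from the 8 off-diagonal −1 entries): D_5.

Folding the 19 weights λ_j+ρ into Ā_5 (reps in the given 5-coord order):

  λ_1+ρ ↦ (0, 3, 1, 0, 0);  λ_2+ρ ↦ (4, 0, 0, 1, 0);  λ_3+ρ ↦ (0, 3, 0, 2, 0);  λ_4+ρ ↦ (3, 0, 1, 0, 0);  λ_5+ρ ↦ (0, 3, 1, 0, 0);  λ_6+ρ ↦ (0, 0, 1, 1, 1);  λ_7+ρ ↦ (4, 0, 0, 1, 0);  λ_8+ρ ↦ (4, 0, 0, 1, 0);  λ_9+ρ ↦ (0, 3, 1, 0, 0);  λ_10+ρ ↦ (0, 3, 1, 0, 0);  λ_11+ρ ↦ (0, 3, 0, 2, 0);  λ_12+ρ ↦ (4, 0, 0, 1, 0);  λ_13+ρ ↦ (0, 3, 1, 0, 0);  λ_14+ρ ↦ (3, 0, 1, 0, 0);  λ_15+ρ ↦ (0, 0, 1, 1, 1);  λ_16+ρ ↦ (0, 3, 0, 2, 0);  λ_17+ρ ↦ (3, 0, 1, 0, 0);  λ_18+ρ ↦ (0, 2, 0, 0, 1);  λ_19+ρ ↦ (0, 2, 0, 0, 1)

Grouping the 19 weights by Ā_5-representative: 6 linkage classes.

[[1, 5, 9, 10, 13], [2, 7, 8, 12], [3, 11, 16], [4, 14, 17], [6, 15], [18, 19]]


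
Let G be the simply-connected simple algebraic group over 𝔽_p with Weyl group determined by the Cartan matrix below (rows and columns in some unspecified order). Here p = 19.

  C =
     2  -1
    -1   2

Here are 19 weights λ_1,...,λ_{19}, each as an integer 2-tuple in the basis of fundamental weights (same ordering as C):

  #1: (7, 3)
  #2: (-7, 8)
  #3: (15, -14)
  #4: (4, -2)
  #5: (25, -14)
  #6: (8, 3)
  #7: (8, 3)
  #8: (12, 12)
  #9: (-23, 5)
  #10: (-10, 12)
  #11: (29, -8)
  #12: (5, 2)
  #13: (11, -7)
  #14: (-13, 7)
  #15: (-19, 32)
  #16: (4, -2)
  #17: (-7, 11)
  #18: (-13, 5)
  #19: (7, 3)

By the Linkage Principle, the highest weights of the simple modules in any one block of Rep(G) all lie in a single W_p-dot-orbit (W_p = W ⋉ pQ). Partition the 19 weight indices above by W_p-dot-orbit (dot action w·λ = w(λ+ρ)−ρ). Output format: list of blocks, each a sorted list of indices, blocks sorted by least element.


Cartan matrix: type A_2 (|W|=6); un-permuting the 2 rows.

Alcove-folded reps (p=19, 19 weights, presented ϖ-order):

  1: (8, 4)
  2: (6, 3)
  3: (3, 13)
  4: (4, 1)
  5: (6, 6)
  6: (9, 4)
  7: (9, 4)
  8: (6, 6)
  9: (3, 13)
  10: (9, 4)
  11: (8, 4)
  12: (6, 3)
  13: (6, 6)
  14: (8, 4)
  15: (4, 1)
  16: (4, 1)
  17: (6, 6)
  18: (6, 6)
  19: (8, 4)

6 distinct reps among the 19 weights ⇒ 6 W_19-linkage classes:

[[1, 11, 14, 19], [2, 12], [3, 9], [4, 15, 16], [5, 8, 13, 17, 18], [6, 7, 10]]


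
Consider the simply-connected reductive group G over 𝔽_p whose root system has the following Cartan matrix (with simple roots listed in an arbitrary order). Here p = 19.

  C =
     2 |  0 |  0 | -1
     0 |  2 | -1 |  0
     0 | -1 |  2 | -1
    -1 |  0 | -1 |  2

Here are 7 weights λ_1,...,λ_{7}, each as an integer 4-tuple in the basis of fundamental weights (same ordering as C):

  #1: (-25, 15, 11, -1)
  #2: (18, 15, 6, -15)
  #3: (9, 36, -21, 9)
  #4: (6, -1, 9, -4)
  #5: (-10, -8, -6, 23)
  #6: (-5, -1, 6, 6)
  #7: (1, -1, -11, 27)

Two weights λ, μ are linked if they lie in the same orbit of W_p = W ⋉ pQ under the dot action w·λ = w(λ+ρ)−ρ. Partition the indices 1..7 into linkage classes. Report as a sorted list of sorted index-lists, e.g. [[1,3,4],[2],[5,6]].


Cartan matrix: type A_4 (|W|=120); un-permuting the 4 rows.

W_19-reps of the 7 weights in Ā_19 (same 4-coord order as C):

  λ_1+ρ ↦ (4, 0, 7, 3);  λ_2+ρ ↦ (4, 0, 7, 3);  λ_3+ρ ↦ (9, 0, 1, 8);  λ_4+ρ ↦ (4, 0, 7, 3);  λ_5+ρ ↦ (4, 0, 7, 3);  λ_6+ρ ↦ (4, 0, 7, 3);  λ_7+ρ ↦ (9, 0, 1, 8)

These 7 weights hit 2 W_19-dot-orbits; sizes (5, 2):

[[1, 2, 4, 5, 6], [3, 7]]


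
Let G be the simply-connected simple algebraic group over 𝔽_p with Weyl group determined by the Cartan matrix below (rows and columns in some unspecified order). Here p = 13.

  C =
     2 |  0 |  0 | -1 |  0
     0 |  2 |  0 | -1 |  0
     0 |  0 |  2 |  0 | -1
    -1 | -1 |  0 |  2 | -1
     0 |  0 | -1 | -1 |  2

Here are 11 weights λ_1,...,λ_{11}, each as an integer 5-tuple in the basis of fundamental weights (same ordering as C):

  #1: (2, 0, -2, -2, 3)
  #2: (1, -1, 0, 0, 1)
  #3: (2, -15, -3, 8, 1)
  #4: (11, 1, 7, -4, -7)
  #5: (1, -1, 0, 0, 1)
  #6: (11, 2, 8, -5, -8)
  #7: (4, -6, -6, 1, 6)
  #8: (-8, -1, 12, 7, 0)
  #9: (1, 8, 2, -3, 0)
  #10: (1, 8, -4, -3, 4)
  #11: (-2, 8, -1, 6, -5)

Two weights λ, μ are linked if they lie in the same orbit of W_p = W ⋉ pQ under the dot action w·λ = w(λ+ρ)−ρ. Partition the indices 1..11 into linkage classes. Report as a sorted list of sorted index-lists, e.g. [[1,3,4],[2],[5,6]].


C ↔ D_5 under row/col permutation; |W(D_5)| = 1920.

Alcove-folded reps (p=13, 11 weights, presented ϖ-order):

    λ_1 → (2, 0, 1, 1, 2)
    λ_2 → (2, 0, 1, 1, 2)
    λ_3 → (0, 7, 2, 1, 1)
    λ_4 → (2, 6, 1, 1, 1)
    λ_5 → (2, 0, 1, 1, 2)
    λ_6 → (0, 7, 2, 1, 1)
    λ_7 → (2, 2, 4, 2, 0)
    λ_8 → (0, 7, 2, 1, 1)
    λ_9 → (0, 7, 2, 1, 1)
    λ_10 → (0, 7, 2, 1, 1)
    λ_11 → (2, 6, 1, 1, 1)

These 11 weights hit 4 W_13-dot-orbits; sizes (3, 5, 2, 1):

[[1, 2, 5], [3, 6, 8, 9, 10], [4, 11], [7]]


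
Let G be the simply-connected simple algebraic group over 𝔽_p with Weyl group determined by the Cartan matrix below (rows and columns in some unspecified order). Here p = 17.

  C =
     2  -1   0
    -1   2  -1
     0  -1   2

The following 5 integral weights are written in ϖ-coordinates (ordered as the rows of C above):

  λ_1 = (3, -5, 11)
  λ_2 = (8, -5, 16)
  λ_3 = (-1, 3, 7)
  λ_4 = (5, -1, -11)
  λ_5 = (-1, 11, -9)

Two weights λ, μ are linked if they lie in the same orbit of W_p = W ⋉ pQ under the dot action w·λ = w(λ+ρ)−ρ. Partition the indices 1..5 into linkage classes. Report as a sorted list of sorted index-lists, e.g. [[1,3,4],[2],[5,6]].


Root system A_3: the 3×3 matrix C matches after relabeling.

Each λ_j+ρ reduced to Ā_17; 3-tuples below use C's row order:

  1: (0, 4, 8)
  2: (0, 4, 8)
  3: (0, 4, 8)
  4: (4, 6, 0)
  5: (0, 4, 8)

Partition of {1..5} into 2 W_17-dot-orbits:

[[1, 2, 3, 5], [4]]


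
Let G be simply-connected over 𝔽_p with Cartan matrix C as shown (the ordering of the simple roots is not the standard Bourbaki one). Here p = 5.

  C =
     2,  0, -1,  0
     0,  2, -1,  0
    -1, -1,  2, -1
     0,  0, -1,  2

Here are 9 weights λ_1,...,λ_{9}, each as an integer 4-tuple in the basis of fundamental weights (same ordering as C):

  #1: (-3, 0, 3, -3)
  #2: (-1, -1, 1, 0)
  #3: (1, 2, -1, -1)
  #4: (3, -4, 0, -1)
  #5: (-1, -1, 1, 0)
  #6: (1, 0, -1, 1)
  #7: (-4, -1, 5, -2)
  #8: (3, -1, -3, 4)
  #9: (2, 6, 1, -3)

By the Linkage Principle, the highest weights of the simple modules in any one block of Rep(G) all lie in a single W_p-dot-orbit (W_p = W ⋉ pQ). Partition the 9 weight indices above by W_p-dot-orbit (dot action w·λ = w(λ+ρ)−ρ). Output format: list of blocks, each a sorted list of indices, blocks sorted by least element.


Dynkin diagram of C (from the 6 off-diagonal −1 entries): D_4.

Folding the 9 weights λ_j+ρ into Ā_5 (reps in the given 4-coord order):

  1: (2, 1, 0, 2);  2: (0, 0, 2, 1);  3: (2, 3, 0, 0);  4: (2, 1, 0, 2);  5: (0, 0, 2, 1);  6: (2, 1, 0, 2);  7: (2, 1, 0, 0);  8: (0, 0, 2, 1);  9: (0, 0, 2, 1)

Linkage partition of the 9 weights (4 classes, p=5):

[[1, 4, 6], [2, 5, 8, 9], [3], [7]]


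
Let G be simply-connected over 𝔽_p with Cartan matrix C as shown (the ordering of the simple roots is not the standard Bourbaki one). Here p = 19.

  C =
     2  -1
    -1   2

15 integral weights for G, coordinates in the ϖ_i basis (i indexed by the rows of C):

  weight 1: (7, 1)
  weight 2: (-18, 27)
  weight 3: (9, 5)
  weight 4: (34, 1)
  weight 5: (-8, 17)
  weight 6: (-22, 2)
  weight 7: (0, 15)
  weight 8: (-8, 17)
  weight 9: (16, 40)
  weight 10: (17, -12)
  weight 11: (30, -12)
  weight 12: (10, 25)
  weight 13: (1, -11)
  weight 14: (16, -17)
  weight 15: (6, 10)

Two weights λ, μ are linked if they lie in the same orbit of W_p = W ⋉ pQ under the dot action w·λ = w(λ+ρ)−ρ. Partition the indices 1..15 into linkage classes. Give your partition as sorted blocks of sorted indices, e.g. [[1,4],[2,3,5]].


Cartan matrix: type A_2 (|W|=6); un-permuting the 2 rows.

Ā_19 reps of the 15 weights (A_2, coords as presented):

  λ_1+ρ ↦ (8, 2) · λ_2+ρ ↦ (8, 2) · λ_3+ρ ↦ (10, 6) · λ_4+ρ ↦ (1, 16) · λ_5+ρ ↦ (7, 11) · λ_6+ρ ↦ (1, 16) · λ_7+ρ ↦ (1, 16) · λ_8+ρ ↦ (7, 11) · λ_9+ρ ↦ (1, 16) · λ_10+ρ ↦ (7, 11) · λ_11+ρ ↦ (7, 1) · λ_12+ρ ↦ (7, 1) · λ_13+ρ ↦ (8, 2) · λ_14+ρ ↦ (1, 16) · λ_15+ρ ↦ (7, 11)

5 distinct reps among the 15 weights ⇒ 5 W_19-linkage classes:

[[1, 2, 13], [3], [4, 6, 7, 9, 14], [5, 8, 10, 15], [11, 12]]


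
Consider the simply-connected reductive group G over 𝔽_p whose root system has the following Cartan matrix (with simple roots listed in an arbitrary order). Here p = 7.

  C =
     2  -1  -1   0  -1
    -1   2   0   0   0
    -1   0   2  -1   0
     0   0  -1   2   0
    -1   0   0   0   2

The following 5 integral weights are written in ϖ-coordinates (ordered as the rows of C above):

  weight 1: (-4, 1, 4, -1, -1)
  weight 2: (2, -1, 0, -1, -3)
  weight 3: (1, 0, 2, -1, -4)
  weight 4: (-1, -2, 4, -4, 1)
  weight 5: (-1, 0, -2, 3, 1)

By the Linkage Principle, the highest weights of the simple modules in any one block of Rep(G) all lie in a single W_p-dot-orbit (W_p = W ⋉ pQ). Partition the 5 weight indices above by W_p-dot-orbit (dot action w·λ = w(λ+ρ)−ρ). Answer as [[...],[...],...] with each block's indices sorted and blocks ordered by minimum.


Type D_5, rank 5, |W|=1920; reorder rows/cols to standard.

Each λ_j+ρ reduced to Ā_7; 5-tuples below use C's row order:

  [1] (1, 0, 1, 0, 2)
  [2] (1, 0, 1, 0, 2)
  [3] (1, 0, 1, 0, 2)
  [4] (1, 0, 0, 3, 1)
  [5] (1, 0, 0, 3, 1)

2 distinct reps among the 5 weights ⇒ 2 W_7-linkage classes:

[[1, 2, 3], [4, 5]]


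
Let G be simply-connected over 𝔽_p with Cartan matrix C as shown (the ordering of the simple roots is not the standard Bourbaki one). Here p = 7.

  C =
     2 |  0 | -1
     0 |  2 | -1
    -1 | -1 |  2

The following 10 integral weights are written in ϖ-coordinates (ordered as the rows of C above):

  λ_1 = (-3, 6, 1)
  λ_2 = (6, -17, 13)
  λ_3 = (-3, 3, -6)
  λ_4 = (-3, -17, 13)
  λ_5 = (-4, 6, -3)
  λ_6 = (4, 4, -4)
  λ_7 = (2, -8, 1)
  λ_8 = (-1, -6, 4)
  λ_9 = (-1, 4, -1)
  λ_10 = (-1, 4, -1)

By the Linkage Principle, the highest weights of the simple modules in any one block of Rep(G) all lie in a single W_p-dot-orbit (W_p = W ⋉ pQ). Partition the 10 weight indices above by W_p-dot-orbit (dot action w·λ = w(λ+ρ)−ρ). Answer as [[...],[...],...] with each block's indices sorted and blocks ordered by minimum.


Root system A_3: the 3×3 matrix C matches after relabeling.

Each λ_j+ρ reduced to Ā_7; 3-tuples below use C's row order:

    [1] (0, 5, 0)
    [2] (0, 5, 0)
    [3] (4, 2, 1)
    [4] (2, 2, 3)
    [5] (2, 2, 3)
    [6] (2, 2, 3)
    [7] (2, 2, 3)
    [8] (0, 5, 0)
    [9] (0, 5, 0)
    [10] (0, 5, 0)

Partition of {1..10} into 3 W_7-dot-orbits:

[[1, 2, 8, 9, 10], [3], [4, 5, 6, 7]]


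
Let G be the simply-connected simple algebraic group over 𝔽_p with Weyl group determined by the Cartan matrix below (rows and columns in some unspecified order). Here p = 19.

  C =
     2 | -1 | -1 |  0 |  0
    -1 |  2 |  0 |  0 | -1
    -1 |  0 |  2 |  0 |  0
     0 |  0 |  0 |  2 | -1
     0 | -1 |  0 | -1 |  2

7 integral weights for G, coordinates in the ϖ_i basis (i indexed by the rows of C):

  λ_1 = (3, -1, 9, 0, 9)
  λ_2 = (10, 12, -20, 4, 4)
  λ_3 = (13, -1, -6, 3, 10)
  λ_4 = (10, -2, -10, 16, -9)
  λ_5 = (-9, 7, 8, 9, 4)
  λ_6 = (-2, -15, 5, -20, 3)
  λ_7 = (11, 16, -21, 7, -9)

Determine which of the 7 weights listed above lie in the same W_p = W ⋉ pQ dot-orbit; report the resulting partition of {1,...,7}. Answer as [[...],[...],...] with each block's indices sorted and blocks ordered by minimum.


C ↔ A_5 under row/col permutation; |W(A_5)| = 720.

W_19-reps of the 7 weights in Ā_19 (same 5-coord order as C):

    [1] (4, 0, 4, 5, 5)
    [2] (4, 0, 4, 5, 5)
    [3] (4, 0, 4, 5, 5)
    [4] (7, 1, 2, 8, 1)
    [5] (4, 0, 4, 5, 5)
    [6] (4, 0, 4, 5, 5)
    [7] (7, 1, 2, 8, 1)

Grouping the 7 weights by Ā_19-representative: 2 linkage classes.

[[1, 2, 3, 5, 6], [4, 7]]


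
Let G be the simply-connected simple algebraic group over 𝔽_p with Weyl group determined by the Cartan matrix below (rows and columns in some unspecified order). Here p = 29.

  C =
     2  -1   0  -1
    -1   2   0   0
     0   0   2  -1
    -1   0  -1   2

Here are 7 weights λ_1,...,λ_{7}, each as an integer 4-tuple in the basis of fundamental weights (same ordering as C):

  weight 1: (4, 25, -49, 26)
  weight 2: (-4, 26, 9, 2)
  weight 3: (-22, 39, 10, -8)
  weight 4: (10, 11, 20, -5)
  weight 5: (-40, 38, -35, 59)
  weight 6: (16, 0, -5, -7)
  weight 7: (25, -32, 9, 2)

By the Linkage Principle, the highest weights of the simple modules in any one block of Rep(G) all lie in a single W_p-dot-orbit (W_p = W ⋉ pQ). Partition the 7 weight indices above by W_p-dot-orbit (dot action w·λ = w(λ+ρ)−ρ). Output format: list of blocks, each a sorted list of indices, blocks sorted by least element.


Type A_4, rank 4, |W|=120; reorder rows/cols to standard.

Folding the 7 weights λ_j+ρ into Ā_29 (reps in the given 4-coord order):

  [1] (3, 16, 2, 0);  [2] (3, 16, 2, 0);  [3] (7, 1, 6, 4);  [4] (7, 1, 6, 4);  [5] (3, 16, 2, 0);  [6] (7, 1, 6, 4);  [7] (3, 16, 2, 0)

Grouping the 7 weights by Ā_29-representative: 2 linkage classes.

[[1, 2, 5, 7], [3, 4, 6]]


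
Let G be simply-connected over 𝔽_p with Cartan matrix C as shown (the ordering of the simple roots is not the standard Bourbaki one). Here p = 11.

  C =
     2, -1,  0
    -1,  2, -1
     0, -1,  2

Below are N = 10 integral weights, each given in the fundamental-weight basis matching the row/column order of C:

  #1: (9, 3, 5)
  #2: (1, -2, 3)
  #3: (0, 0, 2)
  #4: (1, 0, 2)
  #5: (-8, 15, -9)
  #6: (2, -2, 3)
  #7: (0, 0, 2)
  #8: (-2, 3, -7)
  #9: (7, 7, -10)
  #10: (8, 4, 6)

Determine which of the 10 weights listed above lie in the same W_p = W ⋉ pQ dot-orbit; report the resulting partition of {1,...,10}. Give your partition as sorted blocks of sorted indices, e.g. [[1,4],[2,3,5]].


Root system A_3: the 3×3 matrix C matches after relabeling.

Each λ_j+ρ reduced to Ā_11; 3-tuples below use C's row order:

  λ_1+ρ ↦ (1, 1, 3);  λ_2+ρ ↦ (1, 1, 3);  λ_3+ρ ↦ (1, 1, 3);  λ_4+ρ ↦ (2, 1, 3);  λ_5+ρ ↦ (2, 1, 3);  λ_6+ρ ↦ (2, 1, 3);  λ_7+ρ ↦ (1, 1, 3);  λ_8+ρ ↦ (2, 1, 3);  λ_9+ρ ↦ (2, 1, 3);  λ_10+ρ ↦ (1, 1, 3)

The 10 indices split into 2 linkage classes (same alcove rep ⇔ same W_11-dot-orbit):

[[1, 2, 3, 7, 10], [4, 5, 6, 8, 9]]


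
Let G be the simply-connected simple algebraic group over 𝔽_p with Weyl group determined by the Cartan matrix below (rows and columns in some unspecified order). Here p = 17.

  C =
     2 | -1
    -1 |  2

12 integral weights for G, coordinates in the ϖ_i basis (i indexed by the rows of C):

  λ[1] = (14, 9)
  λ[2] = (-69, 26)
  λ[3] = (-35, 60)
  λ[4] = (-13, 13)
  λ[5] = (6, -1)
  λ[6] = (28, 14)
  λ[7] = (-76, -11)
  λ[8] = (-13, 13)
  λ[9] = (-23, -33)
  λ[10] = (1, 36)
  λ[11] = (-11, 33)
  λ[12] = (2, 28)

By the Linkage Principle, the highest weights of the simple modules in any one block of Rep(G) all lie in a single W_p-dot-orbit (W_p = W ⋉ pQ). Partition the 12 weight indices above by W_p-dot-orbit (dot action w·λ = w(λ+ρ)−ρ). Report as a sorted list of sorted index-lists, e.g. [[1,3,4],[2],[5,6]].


C ↔ A_2 under row/col permutation; |W(A_2)| = 6.

Each λ_j+ρ reduced to Ā_17; 2-tuples below use C's row order:

    [1] (7, 2)
    [2] (7, 0)
    [3] (7, 0)
    [4] (12, 2)
    [5] (7, 0)
    [6] (10, 2)
    [7] (7, 0)
    [8] (12, 2)
    [9] (12, 2)
    [10] (12, 2)
    [11] (7, 0)
    [12] (12, 2)

These 12 weights hit 4 W_17-dot-orbits; sizes (1, 5, 5, 1):

[[1], [2, 3, 5, 7, 11], [4, 8, 9, 10, 12], [6]]


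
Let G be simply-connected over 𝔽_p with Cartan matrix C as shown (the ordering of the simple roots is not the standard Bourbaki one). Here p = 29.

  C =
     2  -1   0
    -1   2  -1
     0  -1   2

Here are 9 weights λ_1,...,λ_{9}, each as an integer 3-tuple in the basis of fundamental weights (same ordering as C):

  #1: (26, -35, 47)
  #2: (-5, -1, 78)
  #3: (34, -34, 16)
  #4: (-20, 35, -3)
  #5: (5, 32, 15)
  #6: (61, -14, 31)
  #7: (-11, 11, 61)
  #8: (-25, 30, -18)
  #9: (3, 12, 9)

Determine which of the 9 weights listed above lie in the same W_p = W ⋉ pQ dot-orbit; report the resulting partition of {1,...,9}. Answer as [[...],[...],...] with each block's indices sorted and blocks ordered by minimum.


Root system A_3: the 3×3 matrix C matches after relabeling.

λ_j+ρ reflected into Ā_29 (⟨·,θ^∨⟩≤29); 3-tuples as given:

  1: (12, 10, 5);  2: (17, 8, 0);  3: (4, 13, 10);  4: (12, 10, 5);  5: (16, 3, 6);  6: (16, 3, 6);  7: (4, 13, 10);  8: (12, 10, 5);  9: (4, 13, 10)

Grouping the 9 weights by Ā_29-representative: 4 linkage classes.

[[1, 4, 8], [2], [3, 7, 9], [5, 6]]


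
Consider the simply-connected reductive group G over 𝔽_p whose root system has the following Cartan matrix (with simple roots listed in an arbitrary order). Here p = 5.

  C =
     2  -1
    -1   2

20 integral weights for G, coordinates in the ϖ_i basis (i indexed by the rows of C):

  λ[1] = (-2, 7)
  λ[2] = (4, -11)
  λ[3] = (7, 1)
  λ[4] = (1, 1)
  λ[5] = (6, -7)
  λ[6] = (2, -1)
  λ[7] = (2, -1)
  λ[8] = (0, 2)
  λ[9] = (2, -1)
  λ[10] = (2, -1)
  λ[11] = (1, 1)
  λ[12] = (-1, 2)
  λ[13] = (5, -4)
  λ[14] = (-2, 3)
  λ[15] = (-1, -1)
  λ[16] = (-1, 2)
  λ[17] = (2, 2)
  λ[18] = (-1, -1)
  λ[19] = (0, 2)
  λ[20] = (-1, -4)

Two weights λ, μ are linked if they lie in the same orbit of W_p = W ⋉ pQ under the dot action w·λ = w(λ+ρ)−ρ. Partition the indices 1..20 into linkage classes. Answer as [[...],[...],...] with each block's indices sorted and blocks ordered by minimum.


Root system A_2: the 2×2 matrix C matches after relabeling.

Each λ_j+ρ reduced to Ā_5; 2-tuples below use C's row order:

  λ_1 → (2, 2);  λ_2 → (0, 0);  λ_3 → (0, 3);  λ_4 → (2, 2);  λ_5 → (1, 3);  λ_6 → (3, 0);  λ_7 → (3, 0);  λ_8 → (1, 3);  λ_9 → (3, 0);  λ_10 → (3, 0);  λ_11 → (2, 2);  λ_12 → (0, 3);  λ_13 → (2, 2);  λ_14 → (1, 3);  λ_15 → (0, 0);  λ_16 → (0, 3);  λ_17 → (2, 2);  λ_18 → (0, 0);  λ_19 → (1, 3);  λ_20 → (3, 0)

Partition of {1..20} into 5 W_5-dot-orbits:

[[1, 4, 11, 13, 17], [2, 15, 18], [3, 12, 16], [5, 8, 14, 19], [6, 7, 9, 10, 20]]


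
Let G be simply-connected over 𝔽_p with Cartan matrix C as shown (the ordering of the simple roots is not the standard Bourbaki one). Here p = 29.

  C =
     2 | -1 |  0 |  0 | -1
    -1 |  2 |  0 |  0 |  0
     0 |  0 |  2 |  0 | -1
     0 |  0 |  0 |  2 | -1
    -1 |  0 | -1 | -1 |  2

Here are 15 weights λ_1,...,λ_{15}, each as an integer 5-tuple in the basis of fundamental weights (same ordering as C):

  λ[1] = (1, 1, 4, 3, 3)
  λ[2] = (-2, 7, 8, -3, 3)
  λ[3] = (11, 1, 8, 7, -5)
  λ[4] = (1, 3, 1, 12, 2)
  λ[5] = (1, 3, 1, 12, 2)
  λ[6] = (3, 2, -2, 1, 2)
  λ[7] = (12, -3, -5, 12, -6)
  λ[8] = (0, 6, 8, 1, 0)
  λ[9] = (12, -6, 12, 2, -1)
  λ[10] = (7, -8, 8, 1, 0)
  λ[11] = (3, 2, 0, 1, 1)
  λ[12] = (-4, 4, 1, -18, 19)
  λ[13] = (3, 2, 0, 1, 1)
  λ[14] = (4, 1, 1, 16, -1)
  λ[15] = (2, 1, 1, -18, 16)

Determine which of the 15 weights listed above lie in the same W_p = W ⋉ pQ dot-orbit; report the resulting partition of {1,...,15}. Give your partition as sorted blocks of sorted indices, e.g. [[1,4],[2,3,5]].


Cartan matrix: type D_5 (|W|=1920); un-permuting the 5 rows.

Folding the 15 weights λ_j+ρ into Ā_29 (reps in the given 5-coord order):

    1: (2, 2, 5, 4, 4)
    2: (1, 7, 9, 2, 1)
    3: (2, 2, 5, 4, 4)
    4: (2, 4, 2, 13, 3)
    5: (2, 4, 2, 13, 3)
    6: (4, 3, 1, 2, 2)
    7: (2, 2, 5, 4, 4)
    8: (1, 7, 9, 2, 1)
    9: (0, 5, 13, 3, 0)
    10: (1, 7, 9, 2, 1)
    11: (4, 3, 1, 2, 2)
    12: (3, 2, 2, 17, 0)
    13: (4, 3, 1, 2, 2)
    14: (3, 2, 2, 17, 0)
    15: (3, 2, 2, 17, 0)

6 distinct reps among the 15 weights ⇒ 6 W_29-linkage classes:

[[1, 3, 7], [2, 8, 10], [4, 5], [6, 11, 13], [9], [12, 14, 15]]


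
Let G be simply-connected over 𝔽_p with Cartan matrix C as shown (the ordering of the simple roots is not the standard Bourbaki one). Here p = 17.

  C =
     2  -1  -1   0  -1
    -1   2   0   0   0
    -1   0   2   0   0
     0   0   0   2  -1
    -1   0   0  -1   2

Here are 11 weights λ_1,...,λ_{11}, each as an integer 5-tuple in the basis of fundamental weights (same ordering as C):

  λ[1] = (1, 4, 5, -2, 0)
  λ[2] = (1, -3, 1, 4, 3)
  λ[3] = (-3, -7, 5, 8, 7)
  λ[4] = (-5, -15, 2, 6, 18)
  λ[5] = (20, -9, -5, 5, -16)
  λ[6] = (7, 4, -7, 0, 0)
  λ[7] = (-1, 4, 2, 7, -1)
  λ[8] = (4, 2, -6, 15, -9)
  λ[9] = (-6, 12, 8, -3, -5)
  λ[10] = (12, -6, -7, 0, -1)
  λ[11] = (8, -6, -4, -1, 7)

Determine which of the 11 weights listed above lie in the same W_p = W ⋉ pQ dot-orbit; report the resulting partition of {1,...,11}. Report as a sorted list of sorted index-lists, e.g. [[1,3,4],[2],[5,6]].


Cartan matrix: type D_5 (|W|=1920); un-permuting the 5 rows.

Alcove-folded reps (p=17, 11 weights, presented ϖ-order):

  λ_1+ρ ↦ (2, 5, 6, 1, 0)
  λ_2+ρ ↦ (0, 2, 2, 5, 4)
  λ_3+ρ ↦ (0, 2, 2, 5, 4)
  λ_4+ρ ↦ (2, 5, 6, 1, 0)
  λ_5+ρ ↦ (0, 2, 2, 5, 4)
  λ_6+ρ ↦ (2, 5, 6, 1, 0)
  λ_7+ρ ↦ (0, 5, 3, 8, 0)
  λ_8+ρ ↦ (0, 5, 3, 8, 0)
  λ_9+ρ ↦ (0, 2, 2, 5, 4)
  λ_10+ρ ↦ (2, 5, 6, 1, 0)
  λ_11+ρ ↦ (0, 5, 3, 1, 0)

These 11 weights hit 4 W_17-dot-orbits; sizes (4, 4, 2, 1):

[[1, 4, 6, 10], [2, 3, 5, 9], [7, 8], [11]]


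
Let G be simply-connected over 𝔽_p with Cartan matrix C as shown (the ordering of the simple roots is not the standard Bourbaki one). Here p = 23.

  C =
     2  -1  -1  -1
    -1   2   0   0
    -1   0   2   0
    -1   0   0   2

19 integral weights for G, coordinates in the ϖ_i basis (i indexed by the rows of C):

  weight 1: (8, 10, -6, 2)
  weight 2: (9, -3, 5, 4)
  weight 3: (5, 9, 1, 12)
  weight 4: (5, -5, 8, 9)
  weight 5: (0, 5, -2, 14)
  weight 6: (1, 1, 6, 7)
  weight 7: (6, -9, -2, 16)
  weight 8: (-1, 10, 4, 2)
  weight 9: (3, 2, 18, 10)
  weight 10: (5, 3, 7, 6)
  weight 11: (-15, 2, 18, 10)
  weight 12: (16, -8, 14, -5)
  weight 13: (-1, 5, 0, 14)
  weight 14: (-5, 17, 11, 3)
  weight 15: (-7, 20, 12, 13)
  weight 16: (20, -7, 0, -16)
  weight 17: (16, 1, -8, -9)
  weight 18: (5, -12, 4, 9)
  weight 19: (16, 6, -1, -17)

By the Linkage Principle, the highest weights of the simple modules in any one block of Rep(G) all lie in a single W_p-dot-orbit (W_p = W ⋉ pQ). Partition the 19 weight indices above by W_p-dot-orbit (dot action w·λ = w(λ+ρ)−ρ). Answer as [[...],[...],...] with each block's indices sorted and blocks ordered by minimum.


Cartan matrix: type D_4 (|W|=192); un-permuting the 4 rows.

λ_j+ρ reflected into Ā_23 (⟨·,θ^∨⟩≤23); 4-tuples as given:

    λ_1 → (0, 11, 5, 3)
    λ_2 → (2, 2, 6, 5)
    λ_3 → (2, 2, 6, 5)
    λ_4 → (2, 2, 7, 8)
    λ_5 → (0, 6, 1, 15)
    λ_6 → (2, 2, 7, 8)
    λ_7 → (0, 6, 1, 15)
    λ_8 → (0, 11, 5, 3)
    λ_9 → (0, 11, 5, 3)
    λ_10 → (2, 2, 6, 5)
    λ_11 → (0, 11, 5, 3)
    λ_12 → (2, 2, 6, 5)
    λ_13 → (0, 6, 1, 15)
    λ_14 → (0, 11, 5, 3)
    λ_15 → (2, 2, 6, 5)
    λ_16 → (0, 6, 1, 15)
    λ_17 → (2, 2, 7, 8)
    λ_18 → (5, 6, 0, 5)
    λ_19 → (0, 6, 1, 15)

5 distinct reps among the 19 weights ⇒ 5 W_23-linkage classes:

[[1, 8, 9, 11, 14], [2, 3, 10, 12, 15], [4, 6, 17], [5, 7, 13, 16, 19], [18]]


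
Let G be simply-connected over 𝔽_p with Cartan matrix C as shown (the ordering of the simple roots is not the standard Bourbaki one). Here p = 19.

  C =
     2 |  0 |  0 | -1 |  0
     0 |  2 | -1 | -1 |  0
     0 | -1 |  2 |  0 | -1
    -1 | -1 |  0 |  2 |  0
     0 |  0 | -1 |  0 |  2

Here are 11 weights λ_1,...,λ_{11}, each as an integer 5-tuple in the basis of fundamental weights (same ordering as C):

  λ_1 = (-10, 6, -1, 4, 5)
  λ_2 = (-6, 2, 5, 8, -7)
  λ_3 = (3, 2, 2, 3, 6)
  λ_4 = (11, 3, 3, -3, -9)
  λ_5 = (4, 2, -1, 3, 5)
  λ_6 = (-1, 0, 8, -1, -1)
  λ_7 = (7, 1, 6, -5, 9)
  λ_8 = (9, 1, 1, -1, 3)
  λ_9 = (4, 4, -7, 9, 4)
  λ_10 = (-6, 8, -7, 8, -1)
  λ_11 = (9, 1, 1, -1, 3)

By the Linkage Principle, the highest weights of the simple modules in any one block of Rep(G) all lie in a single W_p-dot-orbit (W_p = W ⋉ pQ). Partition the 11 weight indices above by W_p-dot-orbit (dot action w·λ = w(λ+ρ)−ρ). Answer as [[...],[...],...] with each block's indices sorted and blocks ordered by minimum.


Type A_5, rank 5, |W|=720; reorder rows/cols to standard.

W_19-reps of the 11 weights in Ā_19 (same 5-coord order as C):

  λ_1+ρ ↦ (5, 3, 0, 4, 6) · λ_2+ρ ↦ (5, 3, 0, 4, 6) · λ_3+ρ ↦ (2, 3, 3, 4, 5) · λ_4+ρ ↦ (10, 2, 2, 0, 4) · λ_5+ρ ↦ (5, 3, 0, 4, 6) · λ_6+ρ ↦ (0, 1, 9, 0, 0) · λ_7+ρ ↦ (0, 2, 5, 2, 6) · λ_8+ρ ↦ (10, 2, 2, 0, 4) · λ_9+ρ ↦ (4, 1, 4, 9, 0) · λ_10+ρ ↦ (5, 3, 0, 4, 6) · λ_11+ρ ↦ (10, 2, 2, 0, 4)

Linkage partition of the 11 weights (6 classes, p=19):

[[1, 2, 5, 10], [3], [4, 8, 11], [6], [7], [9]]


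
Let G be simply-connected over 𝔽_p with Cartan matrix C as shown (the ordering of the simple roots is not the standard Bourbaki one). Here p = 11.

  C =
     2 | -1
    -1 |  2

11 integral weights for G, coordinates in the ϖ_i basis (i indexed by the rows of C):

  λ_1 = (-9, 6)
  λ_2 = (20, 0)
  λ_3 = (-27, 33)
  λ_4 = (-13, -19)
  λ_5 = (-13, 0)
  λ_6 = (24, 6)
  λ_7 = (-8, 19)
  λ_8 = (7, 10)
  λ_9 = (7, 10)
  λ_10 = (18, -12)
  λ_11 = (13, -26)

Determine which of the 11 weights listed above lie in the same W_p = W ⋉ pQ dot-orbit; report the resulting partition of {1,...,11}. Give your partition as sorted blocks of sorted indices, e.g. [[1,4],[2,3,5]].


A_2 Cartan matrix, 2 simple roots permuted; ρ=(1,1).

λ_j+ρ reflected into Ā_11 (⟨·,θ^∨⟩≤11); 2-tuples as given:

  1: (7, 1);  2: (0, 10);  3: (7, 1);  4: (7, 1);  5: (0, 10);  6: (7, 1);  7: (2, 2);  8: (0, 3);  9: (0, 3);  10: (0, 3);  11: (0, 3)

4 distinct reps among the 11 weights ⇒ 4 W_11-linkage classes:

[[1, 3, 4, 6], [2, 5], [7], [8, 9, 10, 11]]


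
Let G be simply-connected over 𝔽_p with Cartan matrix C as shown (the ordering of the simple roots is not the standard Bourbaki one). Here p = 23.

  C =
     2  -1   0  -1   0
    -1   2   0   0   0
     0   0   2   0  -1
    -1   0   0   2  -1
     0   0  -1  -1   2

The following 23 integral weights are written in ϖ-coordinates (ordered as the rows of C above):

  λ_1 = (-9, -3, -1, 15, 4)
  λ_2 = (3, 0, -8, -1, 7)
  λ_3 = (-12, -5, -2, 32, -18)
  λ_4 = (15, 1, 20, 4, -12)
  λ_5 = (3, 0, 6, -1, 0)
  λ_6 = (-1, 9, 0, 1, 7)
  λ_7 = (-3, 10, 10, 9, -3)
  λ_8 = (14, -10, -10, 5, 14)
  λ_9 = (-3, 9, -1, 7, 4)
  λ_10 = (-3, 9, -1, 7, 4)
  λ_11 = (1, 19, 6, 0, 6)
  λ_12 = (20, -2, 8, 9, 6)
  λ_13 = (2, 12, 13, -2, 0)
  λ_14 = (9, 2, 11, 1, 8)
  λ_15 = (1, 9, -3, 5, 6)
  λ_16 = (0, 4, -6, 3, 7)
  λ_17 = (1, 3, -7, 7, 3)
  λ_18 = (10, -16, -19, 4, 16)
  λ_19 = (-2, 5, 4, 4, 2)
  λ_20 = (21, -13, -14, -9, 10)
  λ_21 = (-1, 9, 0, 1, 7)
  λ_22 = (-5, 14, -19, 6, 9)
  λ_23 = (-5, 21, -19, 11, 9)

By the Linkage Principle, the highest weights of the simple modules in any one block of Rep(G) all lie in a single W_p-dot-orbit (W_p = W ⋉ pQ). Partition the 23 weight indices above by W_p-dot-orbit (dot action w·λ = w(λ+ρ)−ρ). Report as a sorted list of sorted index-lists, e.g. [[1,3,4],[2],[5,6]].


C ↔ A_5 under row/col permutation; |W(A_5)| = 720.

λ_j+ρ reflected into Ā_23 (⟨·,θ^∨⟩≤23); 5-tuples as given:

    λ_1 → (2, 8, 0, 6, 5)
    λ_2 → (4, 1, 7, 0, 1)
    λ_3 → (4, 1, 7, 0, 1)
    λ_4 → (2, 8, 0, 6, 5)
    λ_5 → (4, 1, 7, 0, 1)
    λ_6 → (0, 10, 1, 2, 8)
    λ_7 → (2, 4, 4, 6, 2)
    λ_8 → (2, 4, 4, 6, 2)
    λ_9 → (2, 8, 0, 6, 5)
    λ_10 → (2, 8, 0, 6, 5)
    λ_11 → (2, 6, 7, 1, 0)
    λ_12 → (2, 6, 7, 1, 0)
    λ_13 → (2, 6, 7, 1, 0)
    λ_14 → (0, 10, 1, 2, 8)
    λ_15 → (2, 8, 0, 6, 5)
    λ_16 → (1, 5, 5, 4, 3)
    λ_17 → (2, 4, 4, 6, 2)
    λ_18 → (4, 1, 7, 0, 1)
    λ_19 → (1, 5, 5, 4, 3)
    λ_20 → (0, 10, 1, 2, 8)
    λ_21 → (0, 10, 1, 2, 8)
    λ_22 → (1, 5, 5, 4, 3)
    λ_23 → (4, 1, 7, 0, 1)

Linkage partition of the 23 weights (6 classes, p=23):

[[1, 4, 9, 10, 15], [2, 3, 5, 18, 23], [6, 14, 20, 21], [7, 8, 17], [11, 12, 13], [16, 19, 22]]


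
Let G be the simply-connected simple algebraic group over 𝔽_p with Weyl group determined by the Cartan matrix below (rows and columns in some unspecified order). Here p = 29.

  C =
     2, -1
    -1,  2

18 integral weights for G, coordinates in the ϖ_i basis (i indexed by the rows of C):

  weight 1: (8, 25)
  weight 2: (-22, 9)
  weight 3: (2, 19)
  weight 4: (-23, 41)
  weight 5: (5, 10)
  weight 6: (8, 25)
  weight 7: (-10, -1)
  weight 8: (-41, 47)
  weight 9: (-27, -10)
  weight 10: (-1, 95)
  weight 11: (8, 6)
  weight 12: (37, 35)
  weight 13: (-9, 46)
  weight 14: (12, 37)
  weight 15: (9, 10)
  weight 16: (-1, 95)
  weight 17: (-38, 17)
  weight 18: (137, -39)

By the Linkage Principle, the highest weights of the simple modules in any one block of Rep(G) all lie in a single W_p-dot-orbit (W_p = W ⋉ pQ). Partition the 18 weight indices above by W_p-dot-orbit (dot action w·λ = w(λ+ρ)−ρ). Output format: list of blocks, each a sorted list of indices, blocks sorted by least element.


Type A_2, rank 2, |W|=6; reorder rows/cols to standard.

Ā_29 reps of the 18 weights (A_2, coords as presented):

  λ_1+ρ ↦ (3, 20)
  λ_2+ρ ↦ (10, 11)
  λ_3+ρ ↦ (3, 20)
  λ_4+ρ ↦ (9, 7)
  λ_5+ρ ↦ (6, 11)
  λ_6+ρ ↦ (3, 20)
  λ_7+ρ ↦ (0, 9)
  λ_8+ρ ↦ (10, 11)
  λ_9+ρ ↦ (3, 20)
  λ_10+ρ ↦ (0, 9)
  λ_11+ρ ↦ (9, 7)
  λ_12+ρ ↦ (9, 7)
  λ_13+ρ ↦ (10, 11)
  λ_14+ρ ↦ (9, 7)
  λ_15+ρ ↦ (10, 11)
  λ_16+ρ ↦ (0, 9)
  λ_17+ρ ↦ (10, 11)
  λ_18+ρ ↦ (9, 7)

Partition of {1..18} into 5 W_29-dot-orbits:

[[1, 3, 6, 9], [2, 8, 13, 15, 17], [4, 11, 12, 14, 18], [5], [7, 10, 16]]
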